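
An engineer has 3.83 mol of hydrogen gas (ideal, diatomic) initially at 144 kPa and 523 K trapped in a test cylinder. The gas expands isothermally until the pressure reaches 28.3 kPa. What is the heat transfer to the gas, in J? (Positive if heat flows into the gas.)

27100 J

V₁ = nRT₁/P₁ = 3.83×8.314×523/144 = 116 L.
Isothermal: T stays 523 K; PV = const ⇒ V₂ = 588 L, P₂ = 28.3 kPa.
ΔU = 0 (ideal gas, T constant).
W = nRT ln(V₂/V₁) = 3.83×8.314×523×ln(5.09) = 27100 J.
Q = ΔU + W = 27100 J.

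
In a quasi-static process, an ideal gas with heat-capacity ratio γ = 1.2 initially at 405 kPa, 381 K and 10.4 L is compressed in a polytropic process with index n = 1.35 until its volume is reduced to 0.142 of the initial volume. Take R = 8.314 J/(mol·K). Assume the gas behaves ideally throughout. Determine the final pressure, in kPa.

Polytropic n=1.35: T₂ = T₁(V₁/V₂)^(n−1) = 381×(7.04)^0.35 = 754 K; P₂ = P₁(V₁/V₂)^n = 5650 kPa.

5650 kPa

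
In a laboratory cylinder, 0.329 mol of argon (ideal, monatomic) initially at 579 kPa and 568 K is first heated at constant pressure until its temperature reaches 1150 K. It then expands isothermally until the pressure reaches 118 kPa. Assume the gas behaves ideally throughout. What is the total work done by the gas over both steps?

V₁ = nRT₁/P₁ = 0.329×8.314×568/579 = 2.68 L.
Step 1 — Isobaric: P stays 579 kPa; V/T = const ⇒ T₂ = 1150 K, V₂ = 5.43 L.
W = PΔV = 579×(5.43−2.68) kPa·L = 1590 J.
ΔU = nCvΔT = 0.329×12.5×(1150−568) = 2390 J.
Q = ΔU + W = nCpΔT = 3980 J.
State after step 1: P = 579 kPa, V = 5.43 L, T = 1150 K.
Step 2 — Isothermal: T stays 1150 K; PV = const ⇒ V₂ = 26.7 L, P₂ = 118 kPa.
ΔU = 0 (ideal gas, T constant).
W = nRT ln(V₂/V₁) = 0.329×8.314×1150×ln(4.91) = 5000 J.
Q = ΔU + W = 5000 J.
Net over both steps: W = 6600 J, Q = 8980 J, ΔU = 2390 J.

6600 J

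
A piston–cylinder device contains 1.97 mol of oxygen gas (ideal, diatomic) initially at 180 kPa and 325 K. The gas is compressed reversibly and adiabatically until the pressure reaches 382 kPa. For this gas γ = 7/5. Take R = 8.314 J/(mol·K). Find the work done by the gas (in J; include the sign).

-3190 J

V₁ = nRT₁/P₁ = 1.97×8.314×325/180 = 29.6 L.
Adiabatic: T₂/T₁ = (P₂/P₁)^((γ−1)/γ) ⇒ T₂ = 325×(2.12)^0.286 = 403 K; V₂ = 17.3 L.
ΔU = nCvΔT = 1.97×20.8×(403−325) = 3190 J.
Q = 0 for an adiabatic process, so W = −ΔU = -3190 J.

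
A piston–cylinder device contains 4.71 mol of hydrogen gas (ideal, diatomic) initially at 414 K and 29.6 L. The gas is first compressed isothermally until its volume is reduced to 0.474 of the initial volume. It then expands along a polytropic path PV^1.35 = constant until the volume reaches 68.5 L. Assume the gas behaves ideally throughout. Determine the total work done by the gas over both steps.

7620 J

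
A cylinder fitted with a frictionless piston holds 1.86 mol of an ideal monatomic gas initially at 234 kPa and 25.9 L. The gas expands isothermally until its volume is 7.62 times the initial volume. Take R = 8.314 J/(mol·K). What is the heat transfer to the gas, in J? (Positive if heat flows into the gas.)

12300 J

T₁ = P₁V₁/(nR) = 234×25.9/(1.86×8.314) = 392 K.
Isothermal: T stays 392 K; PV = const ⇒ V₂ = 197 L, P₂ = 30.7 kPa.
ΔU = 0 (ideal gas, T constant).
W = nRT ln(V₂/V₁) = 1.86×8.314×392×ln(7.62) = 12300 J.
Q = ΔU + W = 12300 J.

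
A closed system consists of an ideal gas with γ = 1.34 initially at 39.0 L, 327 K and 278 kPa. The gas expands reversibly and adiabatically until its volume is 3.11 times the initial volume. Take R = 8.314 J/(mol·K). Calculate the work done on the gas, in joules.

-10200 J

n = P₁V₁/(RT₁) = 278×39.0/(8.314×327) = 3.99 mol.
Adiabatic: TV^(γ−1) = const ⇒ T₂ = 327×(0.322)^0.340 = 222 K; PV^γ = const ⇒ P₂ = 60.8 kPa.
ΔU = nCvΔT = 3.99×24.5×(222−327) = -10200 J.
Q = 0 for an adiabatic process, so W = −ΔU = 10200 J.
Work done on the gas = −W_by = -10200 J.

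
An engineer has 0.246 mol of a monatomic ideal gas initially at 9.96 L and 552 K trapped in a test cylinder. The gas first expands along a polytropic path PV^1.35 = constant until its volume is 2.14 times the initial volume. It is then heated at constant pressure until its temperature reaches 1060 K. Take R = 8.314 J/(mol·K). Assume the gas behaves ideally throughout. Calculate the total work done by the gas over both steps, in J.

2060 J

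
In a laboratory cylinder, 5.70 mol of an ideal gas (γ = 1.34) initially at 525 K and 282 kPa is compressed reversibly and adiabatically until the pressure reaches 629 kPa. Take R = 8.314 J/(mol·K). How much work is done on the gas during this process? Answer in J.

16500 J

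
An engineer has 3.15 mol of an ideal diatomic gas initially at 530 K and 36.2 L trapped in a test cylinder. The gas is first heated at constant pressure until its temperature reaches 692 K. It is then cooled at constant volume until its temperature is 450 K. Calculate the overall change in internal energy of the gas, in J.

-5240 J

P₁ = nRT₁/V₁ = 3.15×8.314×530/36.2 = 383 kPa.
Step 1 — Isobaric: P stays 383 kPa; V/T = const ⇒ T₂ = 692 K, V₂ = 47.3 L.
W = PΔV = 383×(47.3−36.2) kPa·L = 4240 J.
ΔU = nCvΔT = 3.15×20.8×(692−530) = 10600 J.
Q = ΔU + W = nCpΔT = 14800 J.
State after step 1: P = 383 kPa, V = 47.3 L, T = 692 K.
Step 2 — Isochoric: V stays 47.3 L; P/T = const ⇒ T₂ = 450 K, P₂ = 249 kPa.
W = 0 (no volume change).
ΔU = nCvΔT = 3.15×20.8×(450−692) = -15800 J.
Q = ΔU = -15800 J.
Net over both steps: W = 4240 J, Q = -995 J, ΔU = -5240 J.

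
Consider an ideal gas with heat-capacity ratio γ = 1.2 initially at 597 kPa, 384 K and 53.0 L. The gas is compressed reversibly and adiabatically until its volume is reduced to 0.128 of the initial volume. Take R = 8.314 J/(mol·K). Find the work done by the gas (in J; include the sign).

n = P₁V₁/(RT₁) = 597×53.0/(8.314×384) = 9.91 mol.
Adiabatic: TV^(γ−1) = const ⇒ T₂ = 384×(7.81)^0.200 = 579 K; PV^γ = const ⇒ P₂ = 7040 kPa.
ΔU = nCvΔT = 9.91×41.6×(579−384) = 80500 J.
Q = 0 for an adiabatic process, so W = −ΔU = -80500 J.

-80500 J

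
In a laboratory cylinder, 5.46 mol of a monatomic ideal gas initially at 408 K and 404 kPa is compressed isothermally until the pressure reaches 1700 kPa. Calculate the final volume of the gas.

V₁ = nRT₁/P₁ = 5.46×8.314×408/404 = 45.8 L.
Isothermal: T stays 408 K; PV = const ⇒ V₂ = 10.9 L, P₂ = 1700 kPa.

10.9 L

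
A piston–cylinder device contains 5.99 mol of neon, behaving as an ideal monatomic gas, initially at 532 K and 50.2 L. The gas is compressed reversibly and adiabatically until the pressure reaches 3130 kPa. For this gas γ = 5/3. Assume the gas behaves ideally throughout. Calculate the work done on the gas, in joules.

41300 J

P₁ = nRT₁/V₁ = 5.99×8.314×532/50.2 = 528 kPa.
Adiabatic: T₂/T₁ = (P₂/P₁)^((γ−1)/γ) ⇒ T₂ = 532×(5.93)^0.400 = 1080 K; V₂ = 17.3 L.
ΔU = nCvΔT = 5.99×12.5×(1080−532) = 41300 J.
Q = 0 for an adiabatic process, so W = −ΔU = -41300 J.
Work done on the gas = −W_by = 41300 J.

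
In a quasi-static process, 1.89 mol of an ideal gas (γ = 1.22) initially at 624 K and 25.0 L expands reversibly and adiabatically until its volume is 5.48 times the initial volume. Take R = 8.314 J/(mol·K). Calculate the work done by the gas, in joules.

P₁ = nRT₁/V₁ = 1.89×8.314×624/25.0 = 392 kPa.
Adiabatic: TV^(γ−1) = const ⇒ T₂ = 624×(0.182)^0.220 = 429 K; PV^γ = const ⇒ P₂ = 49.2 kPa.
ΔU = nCvΔT = 1.89×37.8×(429−624) = -13900 J.
Q = 0 for an adiabatic process, so W = −ΔU = 13900 J.

13900 J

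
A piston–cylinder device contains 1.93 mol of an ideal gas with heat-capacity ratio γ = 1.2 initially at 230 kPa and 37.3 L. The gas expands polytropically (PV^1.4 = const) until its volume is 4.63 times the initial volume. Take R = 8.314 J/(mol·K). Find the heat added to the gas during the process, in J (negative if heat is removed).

T₁ = P₁V₁/(nR) = 230×37.3/(1.93×8.314) = 535 K.
Polytropic n=1.4: T₂ = T₁(V₁/V₂)^(n−1) = 535×(0.216)^0.40 = 290 K; P₂ = P₁(V₁/V₂)^n = 26.9 kPa.
W = (P₁V₁−P₂V₂)/(n−1) = (230×37.3−26.9×173)/0.40 = 9830 J.
ΔU = nCvΔT = 1.93×41.6×(290−535) = -19700 J.
Q = ΔU + W = -9830 J.

-9830 J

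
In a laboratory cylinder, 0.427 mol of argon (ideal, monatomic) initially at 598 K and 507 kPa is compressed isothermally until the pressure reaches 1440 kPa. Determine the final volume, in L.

V₁ = nRT₁/P₁ = 0.427×8.314×598/507 = 4.19 L.
Isothermal: T stays 598 K; PV = const ⇒ V₂ = 1.47 L, P₂ = 1440 kPa.

1.47 L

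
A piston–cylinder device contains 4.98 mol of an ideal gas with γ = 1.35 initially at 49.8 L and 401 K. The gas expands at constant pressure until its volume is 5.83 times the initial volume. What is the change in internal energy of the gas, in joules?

P₁ = nRT₁/V₁ = 4.98×8.314×401/49.8 = 333 kPa.
Isobaric: P stays 333 kPa; V/T = const ⇒ T₂ = 2340 K, V₂ = 290 L.
For an ideal gas ΔU = nCvΔT with Cv = R/(γ−1) = 23.8 J/(mol·K).
ΔU = 4.98×23.8×(2340−401) = 229000 J.

229000 J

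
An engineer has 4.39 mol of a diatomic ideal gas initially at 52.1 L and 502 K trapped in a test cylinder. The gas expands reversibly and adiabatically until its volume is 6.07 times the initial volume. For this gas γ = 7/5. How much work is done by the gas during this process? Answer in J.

23500 J

P₁ = nRT₁/V₁ = 4.39×8.314×502/52.1 = 352 kPa.
Adiabatic: TV^(γ−1) = const ⇒ T₂ = 502×(0.165)^0.400 = 244 K; PV^γ = const ⇒ P₂ = 28.2 kPa.
ΔU = nCvΔT = 4.39×20.8×(244−502) = -23500 J.
Q = 0 for an adiabatic process, so W = −ΔU = 23500 J.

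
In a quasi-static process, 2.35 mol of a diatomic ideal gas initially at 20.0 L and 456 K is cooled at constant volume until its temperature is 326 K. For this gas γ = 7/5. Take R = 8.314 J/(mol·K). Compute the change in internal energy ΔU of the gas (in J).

P₁ = nRT₁/V₁ = 2.35×8.314×456/20.0 = 445 kPa.
Isochoric: V stays 20.0 L; P/T = const ⇒ T₂ = 326 K, P₂ = 318 kPa.
For an ideal gas ΔU = nCvΔT with Cv = (5/2)R = 20.8 J/(mol·K).
ΔU = 2.35×20.8×(326−456) = -6350 J.

-6350 J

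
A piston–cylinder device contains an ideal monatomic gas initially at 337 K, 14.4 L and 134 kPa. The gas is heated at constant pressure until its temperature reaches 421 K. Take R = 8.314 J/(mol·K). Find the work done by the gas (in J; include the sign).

481 J

n = P₁V₁/(RT₁) = 134×14.4/(8.314×337) = 0.689 mol.
Isobaric: P stays 134 kPa; V/T = const ⇒ T₂ = 421 K, V₂ = 18.0 L.
W = PΔV = 134×(18.0−14.4) kPa·L = 481 J.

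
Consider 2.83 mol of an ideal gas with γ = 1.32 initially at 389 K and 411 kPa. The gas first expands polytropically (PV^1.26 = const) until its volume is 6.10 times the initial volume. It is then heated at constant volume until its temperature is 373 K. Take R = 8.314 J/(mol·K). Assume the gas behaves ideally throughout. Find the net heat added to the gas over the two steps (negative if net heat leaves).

12000 J

V₁ = nRT₁/P₁ = 2.83×8.314×389/411 = 22.3 L.
Step 1 — Polytropic n=1.26: T₂ = T₁(V₁/V₂)^(n−1) = 389×(0.164)^0.26 = 243 K; P₂ = P₁(V₁/V₂)^n = 42.1 kPa.
W = (P₁V₁−P₂V₂)/(n−1) = (411×22.3−42.1×136)/0.26 = 13200 J.
ΔU = nCvΔT = 2.83×26.0×(243−389) = -10700 J.
Q = ΔU + W = 2480 J.
State after step 1: P = 42.1 kPa, V = 136 L, T = 243 K.
Step 2 — Isochoric: V stays 136 L; P/T = const ⇒ T₂ = 373 K, P₂ = 64.6 kPa.
W = 0 (no volume change).
ΔU = nCvΔT = 2.83×26.0×(373−243) = 9550 J.
Q = ΔU = 9550 J.
Net over both steps: W = 13200 J, Q = 12000 J, ΔU = -1180 J.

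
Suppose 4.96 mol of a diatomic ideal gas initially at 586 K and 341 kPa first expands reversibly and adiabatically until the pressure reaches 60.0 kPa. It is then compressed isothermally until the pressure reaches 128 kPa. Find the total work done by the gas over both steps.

V₁ = nRT₁/P₁ = 4.96×8.314×586/341 = 70.9 L.
Step 1 — Adiabatic: T₂/T₁ = (P₂/P₁)^((γ−1)/γ) ⇒ T₂ = 586×(0.176)^0.286 = 357 K; V₂ = 245 L.
ΔU = nCvΔT = 4.96×20.8×(357−586) = -23600 J.
Q = 0 for an adiabatic process, so W = −ΔU = 23600 J.
State after step 1: P = 60.0 kPa, V = 245 L, T = 357 K.
Step 2 — Isothermal: T stays 357 K; PV = const ⇒ V₂ = 115 L, P₂ = 128 kPa.
ΔU = 0 (ideal gas, T constant).
W = nRT ln(V₂/V₁) = 4.96×8.314×357×ln(0.469) = -11100 J.
Q = ΔU + W = -11100 J.
Net over both steps: W = 12500 J, Q = -11100 J, ΔU = -23600 J.

12500 J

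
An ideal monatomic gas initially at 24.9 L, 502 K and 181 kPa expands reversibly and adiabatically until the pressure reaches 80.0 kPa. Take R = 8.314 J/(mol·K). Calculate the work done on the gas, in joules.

n = P₁V₁/(RT₁) = 181×24.9/(8.314×502) = 1.08 mol.
Adiabatic: T₂/T₁ = (P₂/P₁)^((γ−1)/γ) ⇒ T₂ = 502×(0.442)^0.400 = 362 K; V₂ = 40.6 L.
ΔU = nCvΔT = 1.08×12.5×(362−502) = -1880 J.
Q = 0 for an adiabatic process, so W = −ΔU = 1880 J.
Work done on the gas = −W_by = -1880 J.

-1880 J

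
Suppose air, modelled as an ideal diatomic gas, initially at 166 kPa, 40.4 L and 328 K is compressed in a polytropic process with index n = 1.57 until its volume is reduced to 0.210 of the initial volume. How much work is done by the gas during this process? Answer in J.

-16900 J

n = P₁V₁/(RT₁) = 166×40.4/(8.314×328) = 2.46 mol.
Polytropic n=1.57: T₂ = T₁(V₁/V₂)^(n−1) = 328×(4.76)^0.57 = 798 K; P₂ = P₁(V₁/V₂)^n = 1920 kPa.
W = (P₁V₁−P₂V₂)/(n−1) = (166×40.4−1920×8.48)/0.57 = -16900 J.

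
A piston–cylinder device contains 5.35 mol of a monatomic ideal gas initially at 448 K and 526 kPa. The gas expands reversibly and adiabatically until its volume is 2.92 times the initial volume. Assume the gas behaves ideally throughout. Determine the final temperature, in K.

219 K

V₁ = nRT₁/P₁ = 5.35×8.314×448/526 = 37.9 L.
Adiabatic: TV^(γ−1) = const ⇒ T₂ = 448×(0.342)^0.667 = 219 K; PV^γ = const ⇒ P₂ = 88.2 kPa.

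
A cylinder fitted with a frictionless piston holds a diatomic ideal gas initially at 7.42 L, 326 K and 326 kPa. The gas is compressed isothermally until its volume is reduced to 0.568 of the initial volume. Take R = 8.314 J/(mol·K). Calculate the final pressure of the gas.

574 kPa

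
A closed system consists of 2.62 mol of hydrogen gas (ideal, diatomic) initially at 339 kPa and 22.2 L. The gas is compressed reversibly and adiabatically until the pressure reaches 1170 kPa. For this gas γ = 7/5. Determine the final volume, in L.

9.16 L

T₁ = P₁V₁/(nR) = 339×22.2/(2.62×8.314) = 345 K.
Adiabatic: T₂/T₁ = (P₂/P₁)^((γ−1)/γ) ⇒ T₂ = 345×(3.45)^0.286 = 492 K; V₂ = 9.16 L.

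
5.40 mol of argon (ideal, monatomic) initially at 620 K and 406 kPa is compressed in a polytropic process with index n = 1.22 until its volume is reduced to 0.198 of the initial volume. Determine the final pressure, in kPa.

2930 kPa

V₁ = nRT₁/P₁ = 5.40×8.314×620/406 = 68.6 L.
Polytropic n=1.22: T₂ = T₁(V₁/V₂)^(n−1) = 620×(5.05)^0.22 = 885 K; P₂ = P₁(V₁/V₂)^n = 2930 kPa.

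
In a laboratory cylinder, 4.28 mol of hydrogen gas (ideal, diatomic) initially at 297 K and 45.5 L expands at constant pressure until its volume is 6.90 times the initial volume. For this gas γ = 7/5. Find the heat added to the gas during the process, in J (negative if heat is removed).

P₁ = nRT₁/V₁ = 4.28×8.314×297/45.5 = 232 kPa.
Isobaric: P stays 232 kPa; V/T = const ⇒ T₂ = 2050 K, V₂ = 314 L.
W = PΔV = 232×(314−45.5) kPa·L = 62400 J.
ΔU = nCvΔT = 4.28×20.8×(2050−297) = 156000 J.
Q = ΔU + W = nCpΔT = 218000 J.

218000 J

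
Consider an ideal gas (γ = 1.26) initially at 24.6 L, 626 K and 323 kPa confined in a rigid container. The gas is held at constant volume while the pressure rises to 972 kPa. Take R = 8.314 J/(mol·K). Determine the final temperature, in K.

Isochoric: V stays 24.6 L; P/T = const ⇒ T₂ = 1880 K, P₂ = 972 kPa.

1880 K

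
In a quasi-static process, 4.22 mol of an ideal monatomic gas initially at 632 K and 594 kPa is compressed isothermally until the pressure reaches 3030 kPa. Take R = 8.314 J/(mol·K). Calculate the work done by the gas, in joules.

-36100 J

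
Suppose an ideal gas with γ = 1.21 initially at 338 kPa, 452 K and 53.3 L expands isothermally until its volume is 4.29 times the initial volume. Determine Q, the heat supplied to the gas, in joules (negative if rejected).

n = P₁V₁/(RT₁) = 338×53.3/(8.314×452) = 4.79 mol.
Isothermal: T stays 452 K; PV = const ⇒ V₂ = 229 L, P₂ = 78.8 kPa.
ΔU = 0 (ideal gas, T constant).
W = nRT ln(V₂/V₁) = 4.79×8.314×452×ln(4.29) = 26200 J.
Q = ΔU + W = 26200 J.

26200 J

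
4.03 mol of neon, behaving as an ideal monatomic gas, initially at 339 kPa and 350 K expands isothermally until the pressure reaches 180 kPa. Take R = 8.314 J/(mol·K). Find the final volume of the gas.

V₁ = nRT₁/P₁ = 4.03×8.314×350/339 = 34.6 L.
Isothermal: T stays 350 K; PV = const ⇒ V₂ = 65.1 L, P₂ = 180 kPa.

65.1 L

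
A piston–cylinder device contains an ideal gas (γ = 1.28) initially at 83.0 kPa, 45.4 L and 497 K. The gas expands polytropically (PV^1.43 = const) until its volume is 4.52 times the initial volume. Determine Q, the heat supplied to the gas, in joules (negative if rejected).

-2240 J

n = P₁V₁/(RT₁) = 83.0×45.4/(8.314×497) = 0.912 mol.
Polytropic n=1.43: T₂ = T₁(V₁/V₂)^(n−1) = 497×(0.221)^0.43 = 260 K; P₂ = P₁(V₁/V₂)^n = 9.60 kPa.
W = (P₁V₁−P₂V₂)/(n−1) = (83.0×45.4−9.60×205)/0.43 = 4180 J.
ΔU = nCvΔT = 0.912×29.7×(260−497) = -6420 J.
Q = ΔU + W = -2240 J.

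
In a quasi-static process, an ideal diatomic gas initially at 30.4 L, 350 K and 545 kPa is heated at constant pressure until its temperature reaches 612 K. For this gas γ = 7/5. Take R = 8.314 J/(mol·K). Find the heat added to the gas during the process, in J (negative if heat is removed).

n = P₁V₁/(RT₁) = 545×30.4/(8.314×350) = 5.69 mol.
Isobaric: P stays 545 kPa; V/T = const ⇒ T₂ = 612 K, V₂ = 53.2 L.
W = PΔV = 545×(53.2−30.4) kPa·L = 12400 J.
ΔU = nCvΔT = 5.69×20.8×(612−350) = 31000 J.
Q = ΔU + W = nCpΔT = 43400 J.

43400 J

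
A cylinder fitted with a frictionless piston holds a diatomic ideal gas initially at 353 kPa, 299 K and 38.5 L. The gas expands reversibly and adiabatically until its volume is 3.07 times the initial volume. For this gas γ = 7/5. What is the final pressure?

Adiabatic: TV^(γ−1) = const ⇒ T₂ = 299×(0.326)^0.400 = 191 K; PV^γ = const ⇒ P₂ = 73.4 kPa.

73.4 kPa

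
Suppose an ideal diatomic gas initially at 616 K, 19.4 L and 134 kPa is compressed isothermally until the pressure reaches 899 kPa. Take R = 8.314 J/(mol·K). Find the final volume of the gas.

2.89 L

Isothermal: T stays 616 K; PV = const ⇒ V₂ = 2.89 L, P₂ = 899 kPa.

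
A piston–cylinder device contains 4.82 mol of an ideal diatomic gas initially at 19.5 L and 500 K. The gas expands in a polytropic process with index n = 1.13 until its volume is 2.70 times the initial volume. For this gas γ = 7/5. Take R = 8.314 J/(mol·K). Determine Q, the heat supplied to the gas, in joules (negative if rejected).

P₁ = nRT₁/V₁ = 4.82×8.314×500/19.5 = 1030 kPa.
Polytropic n=1.13: T₂ = T₁(V₁/V₂)^(n−1) = 500×(0.370)^0.13 = 439 K; P₂ = P₁(V₁/V₂)^n = 334 kPa.
W = (P₁V₁−P₂V₂)/(n−1) = (1030×19.5−334×52.7)/0.13 = 18700 J.
ΔU = nCvΔT = 4.82×20.8×(439−500) = -6070 J.
Q = ΔU + W = 12600 J.

12600 J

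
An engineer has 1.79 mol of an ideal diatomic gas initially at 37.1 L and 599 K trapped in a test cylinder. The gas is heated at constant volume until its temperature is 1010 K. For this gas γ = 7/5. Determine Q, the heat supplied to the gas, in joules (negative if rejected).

15300 J

P₁ = nRT₁/V₁ = 1.79×8.314×599/37.1 = 240 kPa.
Isochoric: V stays 37.1 L; P/T = const ⇒ T₂ = 1010 K, P₂ = 405 kPa.
W = 0 (no volume change).
ΔU = nCvΔT = 1.79×20.8×(1010−599) = 15300 J.
Q = ΔU = 15300 J.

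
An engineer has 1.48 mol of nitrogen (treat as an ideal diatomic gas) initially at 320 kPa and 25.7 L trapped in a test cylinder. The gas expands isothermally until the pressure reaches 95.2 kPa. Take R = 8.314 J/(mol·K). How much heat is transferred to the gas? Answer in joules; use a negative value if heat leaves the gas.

T₁ = P₁V₁/(nR) = 320×25.7/(1.48×8.314) = 668 K.
Isothermal: T stays 668 K; PV = const ⇒ V₂ = 86.4 L, P₂ = 95.2 kPa.
ΔU = 0 (ideal gas, T constant).
W = nRT ln(V₂/V₁) = 1.48×8.314×668×ln(3.36) = 9970 J.
Q = ΔU + W = 9970 J.

9970 J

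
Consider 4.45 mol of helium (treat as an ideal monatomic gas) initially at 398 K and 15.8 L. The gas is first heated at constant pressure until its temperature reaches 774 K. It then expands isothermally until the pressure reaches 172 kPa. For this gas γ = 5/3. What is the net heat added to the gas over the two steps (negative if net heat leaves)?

P₁ = nRT₁/V₁ = 4.45×8.314×398/15.8 = 932 kPa.
Step 1 — Isobaric: P stays 932 kPa; V/T = const ⇒ T₂ = 774 K, V₂ = 30.7 L.
W = PΔV = 932×(30.7−15.8) kPa·L = 13900 J.
ΔU = nCvΔT = 4.45×12.5×(774−398) = 20900 J.
Q = ΔU + W = nCpΔT = 34800 J.
State after step 1: P = 932 kPa, V = 30.7 L, T = 774 K.
Step 2 — Isothermal: T stays 774 K; PV = const ⇒ V₂ = 166 L, P₂ = 172 kPa.
ΔU = 0 (ideal gas, T constant).
W = nRT ln(V₂/V₁) = 4.45×8.314×774×ln(5.42) = 48400 J.
Q = ΔU + W = 48400 J.
Net over both steps: W = 62300 J, Q = 83200 J, ΔU = 20900 J.

83200 J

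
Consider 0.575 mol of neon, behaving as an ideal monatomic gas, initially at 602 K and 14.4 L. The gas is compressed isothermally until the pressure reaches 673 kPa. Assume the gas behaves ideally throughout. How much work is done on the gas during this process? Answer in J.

3490 J

P₁ = nRT₁/V₁ = 0.575×8.314×602/14.4 = 200 kPa.
Isothermal: T stays 602 K; PV = const ⇒ V₂ = 4.28 L, P₂ = 673 kPa.
W = nRT ln(V₂/V₁) = 0.575×8.314×602×ln(0.297) = -3490 J.
Work done on the gas = −W_by = 3490 J.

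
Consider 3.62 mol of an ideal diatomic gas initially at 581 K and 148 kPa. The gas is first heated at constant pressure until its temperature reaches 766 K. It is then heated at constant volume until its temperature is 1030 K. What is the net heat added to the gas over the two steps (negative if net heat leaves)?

39400 J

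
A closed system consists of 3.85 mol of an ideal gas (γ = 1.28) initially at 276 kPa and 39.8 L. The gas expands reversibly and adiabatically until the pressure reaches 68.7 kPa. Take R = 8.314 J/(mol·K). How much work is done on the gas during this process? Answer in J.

T₁ = P₁V₁/(nR) = 276×39.8/(3.85×8.314) = 343 K.
Adiabatic: T₂/T₁ = (P₂/P₁)^((γ−1)/γ) ⇒ T₂ = 343×(0.249)^0.219 = 253 K; V₂ = 118 L.
ΔU = nCvΔT = 3.85×29.7×(253−343) = -10300 J.
Q = 0 for an adiabatic process, so W = −ΔU = 10300 J.
Work done on the gas = −W_by = -10300 J.

-10300 J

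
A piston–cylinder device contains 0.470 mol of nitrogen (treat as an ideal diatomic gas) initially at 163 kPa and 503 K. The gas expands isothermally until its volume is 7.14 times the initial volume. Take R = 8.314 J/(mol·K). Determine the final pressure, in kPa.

V₁ = nRT₁/P₁ = 0.470×8.314×503/163 = 12.1 L.
Isothermal: T stays 503 K; PV = const ⇒ V₂ = 86.1 L, P₂ = 22.8 kPa.

22.8 kPa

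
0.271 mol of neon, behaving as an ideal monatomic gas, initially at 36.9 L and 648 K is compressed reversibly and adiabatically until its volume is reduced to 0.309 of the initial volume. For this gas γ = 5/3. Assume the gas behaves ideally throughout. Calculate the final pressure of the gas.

P₁ = nRT₁/V₁ = 0.271×8.314×648/36.9 = 39.6 kPa.
Adiabatic: TV^(γ−1) = const ⇒ T₂ = 648×(3.24)^0.667 = 1420 K; PV^γ = const ⇒ P₂ = 280 kPa.

280 kPa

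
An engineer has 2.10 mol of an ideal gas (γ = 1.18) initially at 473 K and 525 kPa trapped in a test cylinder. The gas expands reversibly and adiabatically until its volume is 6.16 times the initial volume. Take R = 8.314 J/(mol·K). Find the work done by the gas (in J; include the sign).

12800 J

V₁ = nRT₁/P₁ = 2.10×8.314×473/525 = 15.7 L.
Adiabatic: TV^(γ−1) = const ⇒ T₂ = 473×(0.162)^0.180 = 341 K; PV^γ = const ⇒ P₂ = 61.4 kPa.
ΔU = nCvΔT = 2.10×46.2×(341−473) = -12800 J.
Q = 0 for an adiabatic process, so W = −ΔU = 12800 J.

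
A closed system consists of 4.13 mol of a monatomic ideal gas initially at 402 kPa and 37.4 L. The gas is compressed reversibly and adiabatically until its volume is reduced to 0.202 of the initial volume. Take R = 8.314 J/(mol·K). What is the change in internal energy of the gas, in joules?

T₁ = P₁V₁/(nR) = 402×37.4/(4.13×8.314) = 438 K.
Adiabatic: TV^(γ−1) = const ⇒ T₂ = 438×(4.95)^0.667 = 1270 K; PV^γ = const ⇒ P₂ = 5780 kPa.
For an ideal gas ΔU = nCvΔT with Cv = (3/2)R = 12.5 J/(mol·K).
ΔU = 4.13×12.5×(1270−438) = 43000 J.

43000 J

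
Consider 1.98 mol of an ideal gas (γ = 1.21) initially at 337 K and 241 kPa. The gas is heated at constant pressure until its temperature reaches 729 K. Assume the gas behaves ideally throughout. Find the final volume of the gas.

49.8 L

V₁ = nRT₁/P₁ = 1.98×8.314×337/241 = 23.0 L.
Isobaric: P stays 241 kPa; V/T = const ⇒ T₂ = 729 K, V₂ = 49.8 L.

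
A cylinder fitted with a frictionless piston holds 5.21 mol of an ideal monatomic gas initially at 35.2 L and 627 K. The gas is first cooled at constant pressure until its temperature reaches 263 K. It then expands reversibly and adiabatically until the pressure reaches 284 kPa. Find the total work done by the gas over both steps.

P₁ = nRT₁/V₁ = 5.21×8.314×627/35.2 = 772 kPa.
Step 1 — Isobaric: P stays 772 kPa; V/T = const ⇒ T₂ = 263 K, V₂ = 14.8 L.
W = PΔV = 772×(14.8−35.2) kPa·L = -15800 J.
ΔU = nCvΔT = 5.21×12.5×(263−627) = -23700 J.
Q = ΔU + W = nCpΔT = -39400 J.
State after step 1: P = 772 kPa, V = 14.8 L, T = 263 K.
Step 2 — Adiabatic: T₂/T₁ = (P₂/P₁)^((γ−1)/γ) ⇒ T₂ = 263×(0.368)^0.400 = 176 K; V₂ = 26.9 L.
ΔU = nCvΔT = 5.21×12.5×(176−263) = -5630 J.
Q = 0 for an adiabatic process, so W = −ΔU = 5630 J.
Net over both steps: W = -10100 J, Q = -39400 J, ΔU = -29300 J.

-10100 J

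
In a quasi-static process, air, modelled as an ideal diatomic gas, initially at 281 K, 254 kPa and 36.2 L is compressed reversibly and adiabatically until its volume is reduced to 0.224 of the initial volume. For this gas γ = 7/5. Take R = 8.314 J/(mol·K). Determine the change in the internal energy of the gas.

n = P₁V₁/(RT₁) = 254×36.2/(8.314×281) = 3.94 mol.
Adiabatic: TV^(γ−1) = const ⇒ T₂ = 281×(4.46)^0.400 = 511 K; PV^γ = const ⇒ P₂ = 2060 kPa.
For an ideal gas ΔU = nCvΔT with Cv = (5/2)R = 20.8 J/(mol·K).
ΔU = 3.94×20.8×(511−281) = 18800 J.

18800 J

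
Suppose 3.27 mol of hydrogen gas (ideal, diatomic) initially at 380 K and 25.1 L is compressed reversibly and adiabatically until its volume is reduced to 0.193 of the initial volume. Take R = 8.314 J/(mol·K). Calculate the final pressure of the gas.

4120 kPa

P₁ = nRT₁/V₁ = 3.27×8.314×380/25.1 = 412 kPa.
Adiabatic: TV^(γ−1) = const ⇒ T₂ = 380×(5.18)^0.400 = 734 K; PV^γ = const ⇒ P₂ = 4120 kPa.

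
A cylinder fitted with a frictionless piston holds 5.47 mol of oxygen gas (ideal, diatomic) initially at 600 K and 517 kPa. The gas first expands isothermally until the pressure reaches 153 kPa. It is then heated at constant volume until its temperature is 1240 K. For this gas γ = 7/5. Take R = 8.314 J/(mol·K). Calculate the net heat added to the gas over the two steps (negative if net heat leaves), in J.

106000 J

V₁ = nRT₁/P₁ = 5.47×8.314×600/517 = 52.8 L.
Step 1 — Isothermal: T stays 600 K; PV = const ⇒ V₂ = 178 L, P₂ = 153 kPa.
ΔU = 0 (ideal gas, T constant).
W = nRT ln(V₂/V₁) = 5.47×8.314×600×ln(3.38) = 33200 J.
Q = ΔU + W = 33200 J.
State after step 1: P = 153 kPa, V = 178 L, T = 600 K.
Step 2 — Isochoric: V stays 178 L; P/T = const ⇒ T₂ = 1240 K, P₂ = 316 kPa.
W = 0 (no volume change).
ΔU = nCvΔT = 5.47×20.8×(1240−600) = 72800 J.
Q = ΔU = 72800 J.
Net over both steps: W = 33200 J, Q = 106000 J, ΔU = 72800 J.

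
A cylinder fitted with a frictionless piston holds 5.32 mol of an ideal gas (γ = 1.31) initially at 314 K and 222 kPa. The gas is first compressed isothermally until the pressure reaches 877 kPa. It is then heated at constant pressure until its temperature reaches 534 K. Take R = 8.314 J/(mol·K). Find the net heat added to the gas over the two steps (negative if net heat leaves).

V₁ = nRT₁/P₁ = 5.32×8.314×314/222 = 62.6 L.
Step 1 — Isothermal: T stays 314 K; PV = const ⇒ V₂ = 15.8 L, P₂ = 877 kPa.
ΔU = 0 (ideal gas, T constant).
W = nRT ln(V₂/V₁) = 5.32×8.314×314×ln(0.253) = -19100 J.
Q = ΔU + W = -19100 J.
State after step 1: P = 877 kPa, V = 15.8 L, T = 314 K.
Step 2 — Isobaric: P stays 877 kPa; V/T = const ⇒ T₂ = 534 K, V₂ = 26.9 L.
W = PΔV = 877×(26.9−15.8) kPa·L = 9730 J.
ΔU = nCvΔT = 5.32×26.8×(534−314) = 31400 J.
Q = ΔU + W = nCpΔT = 41100 J.
Net over both steps: W = -9350 J, Q = 22000 J, ΔU = 31400 J.

22000 J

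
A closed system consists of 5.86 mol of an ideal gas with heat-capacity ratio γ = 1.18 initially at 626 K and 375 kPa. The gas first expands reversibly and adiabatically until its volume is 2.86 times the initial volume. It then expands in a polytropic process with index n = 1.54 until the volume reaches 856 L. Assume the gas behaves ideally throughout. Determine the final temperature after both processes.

256 K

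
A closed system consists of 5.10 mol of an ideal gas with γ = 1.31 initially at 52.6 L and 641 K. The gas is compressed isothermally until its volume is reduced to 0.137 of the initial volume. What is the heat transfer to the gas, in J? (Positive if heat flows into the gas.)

-54000 J

P₁ = nRT₁/V₁ = 5.10×8.314×641/52.6 = 517 kPa.
Isothermal: T stays 641 K; PV = const ⇒ V₂ = 7.21 L, P₂ = 3770 kPa.
ΔU = 0 (ideal gas, T constant).
W = nRT ln(V₂/V₁) = 5.10×8.314×641×ln(0.137) = -54000 J.
Q = ΔU + W = -54000 J.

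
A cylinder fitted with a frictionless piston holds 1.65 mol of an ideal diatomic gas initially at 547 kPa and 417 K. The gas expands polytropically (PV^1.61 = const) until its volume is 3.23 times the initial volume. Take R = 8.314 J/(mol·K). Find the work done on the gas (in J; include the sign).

V₁ = nRT₁/P₁ = 1.65×8.314×417/547 = 10.5 L.
Polytropic n=1.61: T₂ = T₁(V₁/V₂)^(n−1) = 417×(0.310)^0.61 = 204 K; P₂ = P₁(V₁/V₂)^n = 82.8 kPa.
W = (P₁V₁−P₂V₂)/(n−1) = (547×10.5−82.8×33.8)/0.61 = 4790 J.
Work done on the gas = −W_by = -4790 J.

-4790 J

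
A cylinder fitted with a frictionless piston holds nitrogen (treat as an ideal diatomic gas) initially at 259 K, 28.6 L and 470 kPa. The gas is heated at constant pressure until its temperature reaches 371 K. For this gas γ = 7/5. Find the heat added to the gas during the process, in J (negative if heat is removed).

20300 J

n = P₁V₁/(RT₁) = 470×28.6/(8.314×259) = 6.24 mol.
Isobaric: P stays 470 kPa; V/T = const ⇒ T₂ = 371 K, V₂ = 41.0 L.
W = PΔV = 470×(41.0−28.6) kPa·L = 5810 J.
ΔU = nCvΔT = 6.24×20.8×(371−259) = 14500 J.
Q = ΔU + W = nCpΔT = 20300 J.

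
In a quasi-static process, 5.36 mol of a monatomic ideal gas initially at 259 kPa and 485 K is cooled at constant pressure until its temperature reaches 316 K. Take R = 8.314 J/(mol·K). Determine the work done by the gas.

-7530 J

V₁ = nRT₁/P₁ = 5.36×8.314×485/259 = 83.4 L.
Isobaric: P stays 259 kPa; V/T = const ⇒ T₂ = 316 K, V₂ = 54.4 L.
W = PΔV = 259×(54.4−83.4) kPa·L = -7530 J.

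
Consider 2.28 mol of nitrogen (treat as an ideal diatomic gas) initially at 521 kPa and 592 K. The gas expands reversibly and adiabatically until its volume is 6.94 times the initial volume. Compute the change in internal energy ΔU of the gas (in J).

-15100 J

V₁ = nRT₁/P₁ = 2.28×8.314×592/521 = 21.5 L.
Adiabatic: TV^(γ−1) = const ⇒ T₂ = 592×(0.144)^0.400 = 273 K; PV^γ = const ⇒ P₂ = 34.6 kPa.
For an ideal gas ΔU = nCvΔT with Cv = (5/2)R = 20.8 J/(mol·K).
ΔU = 2.28×20.8×(273−592) = -15100 J.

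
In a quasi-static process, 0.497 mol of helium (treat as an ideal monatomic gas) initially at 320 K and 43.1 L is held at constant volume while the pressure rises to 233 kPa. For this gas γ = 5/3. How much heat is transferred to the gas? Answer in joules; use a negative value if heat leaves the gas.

13100 J

P₁ = nRT₁/V₁ = 0.497×8.314×320/43.1 = 30.7 kPa.
Isochoric: V stays 43.1 L; P/T = const ⇒ T₂ = 2430 K, P₂ = 233 kPa.
W = 0 (no volume change).
ΔU = nCvΔT = 0.497×12.5×(2430−320) = 13100 J.
Q = ΔU = 13100 J.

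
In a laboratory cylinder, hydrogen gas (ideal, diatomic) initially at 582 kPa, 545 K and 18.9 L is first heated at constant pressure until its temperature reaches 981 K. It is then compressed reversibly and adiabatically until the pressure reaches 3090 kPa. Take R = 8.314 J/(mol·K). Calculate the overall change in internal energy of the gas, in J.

n = P₁V₁/(RT₁) = 582×18.9/(8.314×545) = 2.43 mol.
Step 1 — Isobaric: P stays 582 kPa; V/T = const ⇒ T₂ = 981 K, V₂ = 34.0 L.
W = PΔV = 582×(34.0−18.9) kPa·L = 8800 J.
ΔU = nCvΔT = 2.43×20.8×(981−545) = 22000 J.
Q = ΔU + W = nCpΔT = 30800 J.
State after step 1: P = 582 kPa, V = 34.0 L, T = 981 K.
Step 2 — Adiabatic: T₂/T₁ = (P₂/P₁)^((γ−1)/γ) ⇒ T₂ = 981×(5.31)^0.286 = 1580 K; V₂ = 10.3 L.
ΔU = nCvΔT = 2.43×20.8×(1580−981) = 30300 J.
Q = 0 for an adiabatic process, so W = −ΔU = -30300 J.
Net over both steps: W = -21500 J, Q = 30800 J, ΔU = 52300 J.

52300 J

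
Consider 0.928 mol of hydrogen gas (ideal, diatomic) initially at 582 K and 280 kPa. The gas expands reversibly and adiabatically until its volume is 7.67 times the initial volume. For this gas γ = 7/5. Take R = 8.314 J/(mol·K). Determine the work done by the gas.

6260 J

V₁ = nRT₁/P₁ = 0.928×8.314×582/280 = 16.0 L.
Adiabatic: TV^(γ−1) = const ⇒ T₂ = 582×(0.130)^0.400 = 258 K; PV^γ = const ⇒ P₂ = 16.2 kPa.
ΔU = nCvΔT = 0.928×20.8×(258−582) = -6260 J.
Q = 0 for an adiabatic process, so W = −ΔU = 6260 J.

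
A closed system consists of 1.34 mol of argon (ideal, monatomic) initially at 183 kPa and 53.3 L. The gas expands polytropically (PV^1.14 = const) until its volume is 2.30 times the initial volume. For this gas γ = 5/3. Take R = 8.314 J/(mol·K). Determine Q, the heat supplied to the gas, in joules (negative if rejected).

T₁ = P₁V₁/(nR) = 183×53.3/(1.34×8.314) = 876 K.
Polytropic n=1.14: T₂ = T₁(V₁/V₂)^(n−1) = 876×(0.435)^0.14 = 779 K; P₂ = P₁(V₁/V₂)^n = 70.8 kPa.
W = (P₁V₁−P₂V₂)/(n−1) = (183×53.3−70.8×123)/0.14 = 7670 J.
ΔU = nCvΔT = 1.34×12.5×(779−876) = -1610 J.
Q = ΔU + W = 6060 J.

6060 J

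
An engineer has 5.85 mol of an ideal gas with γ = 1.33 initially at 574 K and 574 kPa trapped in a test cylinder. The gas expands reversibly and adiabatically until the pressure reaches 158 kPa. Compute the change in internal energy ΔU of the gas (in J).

V₁ = nRT₁/P₁ = 5.85×8.314×574/574 = 48.6 L.
Adiabatic: T₂/T₁ = (P₂/P₁)^((γ−1)/γ) ⇒ T₂ = 574×(0.275)^0.248 = 417 K; V₂ = 128 L.
For an ideal gas ΔU = nCvΔT with Cv = R/(γ−1) = 25.2 J/(mol·K).
ΔU = 5.85×25.2×(417−574) = -23200 J.

-23200 J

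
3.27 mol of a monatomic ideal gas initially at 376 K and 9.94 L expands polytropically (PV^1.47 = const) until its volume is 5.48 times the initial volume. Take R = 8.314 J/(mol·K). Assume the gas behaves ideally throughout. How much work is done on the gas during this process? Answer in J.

-12000 J

P₁ = nRT₁/V₁ = 3.27×8.314×376/9.94 = 1030 kPa.
Polytropic n=1.47: T₂ = T₁(V₁/V₂)^(n−1) = 376×(0.182)^0.47 = 169 K; P₂ = P₁(V₁/V₂)^n = 84.4 kPa.
W = (P₁V₁−P₂V₂)/(n−1) = (1030×9.94−84.4×54.5)/0.47 = 12000 J.
Work done on the gas = −W_by = -12000 J.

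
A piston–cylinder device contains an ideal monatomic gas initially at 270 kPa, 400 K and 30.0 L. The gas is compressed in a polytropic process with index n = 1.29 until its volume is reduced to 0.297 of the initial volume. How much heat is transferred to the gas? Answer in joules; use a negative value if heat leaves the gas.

-6660 J

n = P₁V₁/(RT₁) = 270×30.0/(8.314×400) = 2.44 mol.
Polytropic n=1.29: T₂ = T₁(V₁/V₂)^(n−1) = 400×(3.37)^0.29 = 569 K; P₂ = P₁(V₁/V₂)^n = 1290 kPa.
W = (P₁V₁−P₂V₂)/(n−1) = (270×30.0−1290×8.91)/0.29 = -11800 J.
ΔU = nCvΔT = 2.44×12.5×(569−400) = 5130 J.
Q = ΔU + W = -6660 J.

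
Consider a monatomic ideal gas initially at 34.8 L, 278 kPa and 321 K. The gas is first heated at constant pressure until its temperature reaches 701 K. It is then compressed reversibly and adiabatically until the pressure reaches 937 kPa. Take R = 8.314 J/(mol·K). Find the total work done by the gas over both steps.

n = P₁V₁/(RT₁) = 278×34.8/(8.314×321) = 3.63 mol.
Step 1 — Isobaric: P stays 278 kPa; V/T = const ⇒ T₂ = 701 K, V₂ = 76.0 L.
W = PΔV = 278×(76.0−34.8) kPa·L = 11500 J.
ΔU = nCvΔT = 3.63×12.5×(701−321) = 17200 J.
Q = ΔU + W = nCpΔT = 28600 J.
State after step 1: P = 278 kPa, V = 76.0 L, T = 701 K.
Step 2 — Adiabatic: T₂/T₁ = (P₂/P₁)^((γ−1)/γ) ⇒ T₂ = 701×(3.37)^0.400 = 1140 K; V₂ = 36.7 L.
ΔU = nCvΔT = 3.63×12.5×(1140−701) = 19800 J.
Q = 0 for an adiabatic process, so W = −ΔU = -19800 J.
Net over both steps: W = -8380 J, Q = 28600 J, ΔU = 37000 J.

-8380 J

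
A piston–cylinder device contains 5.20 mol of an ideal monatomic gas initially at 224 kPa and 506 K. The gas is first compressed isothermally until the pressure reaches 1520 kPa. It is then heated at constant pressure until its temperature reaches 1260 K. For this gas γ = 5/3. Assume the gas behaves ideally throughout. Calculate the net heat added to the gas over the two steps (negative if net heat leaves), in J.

V₁ = nRT₁/P₁ = 5.20×8.314×506/224 = 97.7 L.
Step 1 — Isothermal: T stays 506 K; PV = const ⇒ V₂ = 14.4 L, P₂ = 1520 kPa.
ΔU = 0 (ideal gas, T constant).
W = nRT ln(V₂/V₁) = 5.20×8.314×506×ln(0.147) = -41900 J.
Q = ΔU + W = -41900 J.
State after step 1: P = 1520 kPa, V = 14.4 L, T = 506 K.
Step 2 — Isobaric: P stays 1520 kPa; V/T = const ⇒ T₂ = 1260 K, V₂ = 35.8 L.
W = PΔV = 1520×(35.8−14.4) kPa·L = 32600 J.
ΔU = nCvΔT = 5.20×12.5×(1260−506) = 48900 J.
Q = ΔU + W = nCpΔT = 81500 J.
Net over both steps: W = -9290 J, Q = 39600 J, ΔU = 48900 J.

39600 J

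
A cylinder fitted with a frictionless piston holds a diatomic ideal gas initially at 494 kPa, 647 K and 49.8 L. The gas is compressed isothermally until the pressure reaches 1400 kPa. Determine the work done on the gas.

n = P₁V₁/(RT₁) = 494×49.8/(8.314×647) = 4.57 mol.
Isothermal: T stays 647 K; PV = const ⇒ V₂ = 17.6 L, P₂ = 1400 kPa.
W = nRT ln(V₂/V₁) = 4.57×8.314×647×ln(0.353) = -25600 J.
Work done on the gas = −W_by = 25600 J.

25600 J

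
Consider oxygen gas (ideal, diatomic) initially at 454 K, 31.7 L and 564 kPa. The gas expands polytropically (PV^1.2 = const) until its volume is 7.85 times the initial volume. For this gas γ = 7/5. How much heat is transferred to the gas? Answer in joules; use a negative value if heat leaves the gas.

15100 J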